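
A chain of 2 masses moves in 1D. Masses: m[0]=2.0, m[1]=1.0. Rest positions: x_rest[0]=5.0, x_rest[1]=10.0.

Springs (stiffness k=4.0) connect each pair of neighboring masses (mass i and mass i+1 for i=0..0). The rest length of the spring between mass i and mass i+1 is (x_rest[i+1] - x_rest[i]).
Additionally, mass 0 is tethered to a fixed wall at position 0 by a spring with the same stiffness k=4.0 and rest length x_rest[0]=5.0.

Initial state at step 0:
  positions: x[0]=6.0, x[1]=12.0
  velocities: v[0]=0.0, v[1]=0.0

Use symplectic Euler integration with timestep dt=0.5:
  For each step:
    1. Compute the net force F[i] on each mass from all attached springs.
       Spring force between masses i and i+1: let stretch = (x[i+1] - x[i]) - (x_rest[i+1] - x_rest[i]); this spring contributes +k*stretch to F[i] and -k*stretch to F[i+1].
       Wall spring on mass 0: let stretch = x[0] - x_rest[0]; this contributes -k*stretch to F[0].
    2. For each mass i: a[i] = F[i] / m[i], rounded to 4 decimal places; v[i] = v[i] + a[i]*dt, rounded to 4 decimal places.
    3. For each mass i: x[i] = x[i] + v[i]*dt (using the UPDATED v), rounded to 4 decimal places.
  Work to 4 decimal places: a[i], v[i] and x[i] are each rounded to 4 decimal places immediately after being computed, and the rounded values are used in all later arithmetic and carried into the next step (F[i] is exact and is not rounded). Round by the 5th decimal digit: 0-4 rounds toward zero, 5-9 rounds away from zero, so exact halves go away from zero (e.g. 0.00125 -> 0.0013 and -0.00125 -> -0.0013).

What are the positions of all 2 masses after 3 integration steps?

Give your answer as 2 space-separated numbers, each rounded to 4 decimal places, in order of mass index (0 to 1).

Answer: 4.5000 9.5000

Derivation:
Step 0: x=[6.0000 12.0000] v=[0.0000 0.0000]
Step 1: x=[6.0000 11.0000] v=[0.0000 -2.0000]
Step 2: x=[5.5000 10.0000] v=[-1.0000 -2.0000]
Step 3: x=[4.5000 9.5000] v=[-2.0000 -1.0000]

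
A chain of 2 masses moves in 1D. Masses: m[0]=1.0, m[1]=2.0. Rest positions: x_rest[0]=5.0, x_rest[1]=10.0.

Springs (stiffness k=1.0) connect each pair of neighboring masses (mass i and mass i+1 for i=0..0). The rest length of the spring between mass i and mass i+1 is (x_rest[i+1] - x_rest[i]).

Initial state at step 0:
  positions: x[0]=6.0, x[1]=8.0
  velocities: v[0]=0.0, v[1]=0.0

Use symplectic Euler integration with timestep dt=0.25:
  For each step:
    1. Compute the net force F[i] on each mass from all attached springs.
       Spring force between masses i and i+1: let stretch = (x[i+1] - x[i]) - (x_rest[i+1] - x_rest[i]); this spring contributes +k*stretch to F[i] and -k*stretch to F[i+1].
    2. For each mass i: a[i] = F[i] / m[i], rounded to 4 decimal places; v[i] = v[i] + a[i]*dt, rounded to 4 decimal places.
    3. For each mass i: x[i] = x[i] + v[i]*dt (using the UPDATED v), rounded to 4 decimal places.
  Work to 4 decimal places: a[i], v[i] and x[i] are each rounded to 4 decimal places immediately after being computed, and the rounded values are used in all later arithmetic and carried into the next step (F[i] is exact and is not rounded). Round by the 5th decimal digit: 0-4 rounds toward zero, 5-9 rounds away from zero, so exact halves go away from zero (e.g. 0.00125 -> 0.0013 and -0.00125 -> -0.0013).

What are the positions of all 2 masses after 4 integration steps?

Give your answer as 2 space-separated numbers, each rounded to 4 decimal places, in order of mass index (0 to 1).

Answer: 4.3773 8.8114

Derivation:
Step 0: x=[6.0000 8.0000] v=[0.0000 0.0000]
Step 1: x=[5.8125 8.0938] v=[-0.7500 0.3750]
Step 2: x=[5.4551 8.2725] v=[-1.4297 0.7149]
Step 3: x=[4.9613 8.5194] v=[-1.9754 0.9877]
Step 4: x=[4.3773 8.8114] v=[-2.3359 1.1680]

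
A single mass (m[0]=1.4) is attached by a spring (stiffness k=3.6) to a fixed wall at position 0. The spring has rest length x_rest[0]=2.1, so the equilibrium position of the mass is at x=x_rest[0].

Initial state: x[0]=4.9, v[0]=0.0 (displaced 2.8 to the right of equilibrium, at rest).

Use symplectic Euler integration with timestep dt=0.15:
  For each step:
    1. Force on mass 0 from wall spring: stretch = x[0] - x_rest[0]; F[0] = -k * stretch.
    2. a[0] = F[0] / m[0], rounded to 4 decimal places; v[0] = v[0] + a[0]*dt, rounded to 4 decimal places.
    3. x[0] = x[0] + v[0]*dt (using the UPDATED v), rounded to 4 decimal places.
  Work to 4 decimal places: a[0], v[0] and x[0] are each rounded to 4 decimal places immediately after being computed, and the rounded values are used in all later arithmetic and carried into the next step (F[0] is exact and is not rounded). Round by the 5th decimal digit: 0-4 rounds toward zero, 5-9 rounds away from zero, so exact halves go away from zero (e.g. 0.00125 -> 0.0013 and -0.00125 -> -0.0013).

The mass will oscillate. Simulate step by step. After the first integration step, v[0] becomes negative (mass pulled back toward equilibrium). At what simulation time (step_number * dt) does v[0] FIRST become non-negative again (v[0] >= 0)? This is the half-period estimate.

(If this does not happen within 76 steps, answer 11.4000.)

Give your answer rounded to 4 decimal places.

Answer: 2.1000

Derivation:
Step 0: x=[4.9000] v=[0.0000]
Step 1: x=[4.7380] v=[-1.0800]
Step 2: x=[4.4234] v=[-2.0975]
Step 3: x=[3.9743] v=[-2.9937]
Step 4: x=[3.4168] v=[-3.7166]
Step 5: x=[2.7831] v=[-4.2245]
Step 6: x=[2.1099] v=[-4.4880]
Step 7: x=[1.4361] v=[-4.4918]
Step 8: x=[0.8007] v=[-4.2357]
Step 9: x=[0.2405] v=[-3.7345]
Step 10: x=[-0.2121] v=[-3.0173]
Step 11: x=[-0.5309] v=[-2.1255]
Step 12: x=[-0.6975] v=[-1.1107]
Step 13: x=[-0.7023] v=[-0.0317]
Step 14: x=[-0.5449] v=[1.0492]
First v>=0 after going negative at step 14, time=2.1000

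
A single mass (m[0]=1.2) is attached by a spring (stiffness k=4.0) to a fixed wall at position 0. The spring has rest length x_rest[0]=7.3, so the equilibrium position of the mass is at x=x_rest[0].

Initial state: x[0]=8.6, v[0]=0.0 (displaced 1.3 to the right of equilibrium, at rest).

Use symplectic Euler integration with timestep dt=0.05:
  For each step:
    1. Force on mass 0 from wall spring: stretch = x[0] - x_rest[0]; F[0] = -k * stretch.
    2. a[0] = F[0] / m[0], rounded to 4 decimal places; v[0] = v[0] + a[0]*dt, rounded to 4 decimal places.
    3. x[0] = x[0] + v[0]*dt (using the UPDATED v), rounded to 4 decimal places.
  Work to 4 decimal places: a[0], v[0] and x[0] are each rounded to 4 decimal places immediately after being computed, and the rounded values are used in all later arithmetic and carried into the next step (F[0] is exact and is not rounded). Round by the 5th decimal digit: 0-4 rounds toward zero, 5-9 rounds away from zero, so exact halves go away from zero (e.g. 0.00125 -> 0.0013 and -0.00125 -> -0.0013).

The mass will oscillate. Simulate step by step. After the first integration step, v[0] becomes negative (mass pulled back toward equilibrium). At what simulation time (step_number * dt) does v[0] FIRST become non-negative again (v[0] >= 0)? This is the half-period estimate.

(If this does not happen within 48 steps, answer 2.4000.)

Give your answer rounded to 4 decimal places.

Answer: 1.7500

Derivation:
Step 0: x=[8.6000] v=[0.0000]
Step 1: x=[8.5892] v=[-0.2167]
Step 2: x=[8.5676] v=[-0.4316]
Step 3: x=[8.5355] v=[-0.6429]
Step 4: x=[8.4931] v=[-0.8488]
Step 5: x=[8.4407] v=[-1.0477]
Step 6: x=[8.3788] v=[-1.2378]
Step 7: x=[8.3079] v=[-1.4176]
Step 8: x=[8.2286] v=[-1.5856]
Step 9: x=[8.1416] v=[-1.7404]
Step 10: x=[8.0476] v=[-1.8807]
Step 11: x=[7.9473] v=[-2.0053]
Step 12: x=[7.8416] v=[-2.1132]
Step 13: x=[7.7314] v=[-2.2035]
Step 14: x=[7.6176] v=[-2.2754]
Step 15: x=[7.5012] v=[-2.3283]
Step 16: x=[7.3831] v=[-2.3618]
Step 17: x=[7.2643] v=[-2.3757]
Step 18: x=[7.1458] v=[-2.3698]
Step 19: x=[7.0286] v=[-2.3441]
Step 20: x=[6.9137] v=[-2.2989]
Step 21: x=[6.8020] v=[-2.2345]
Step 22: x=[6.6944] v=[-2.1515]
Step 23: x=[6.5919] v=[-2.0506]
Step 24: x=[6.4953] v=[-1.9326]
Step 25: x=[6.4054] v=[-1.7985]
Step 26: x=[6.3229] v=[-1.6494]
Step 27: x=[6.2486] v=[-1.4866]
Step 28: x=[6.1830] v=[-1.3114]
Step 29: x=[6.1267] v=[-1.1252]
Step 30: x=[6.0802] v=[-0.9297]
Step 31: x=[6.0439] v=[-0.7264]
Step 32: x=[6.0180] v=[-0.5171]
Step 33: x=[6.0028] v=[-0.3034]
Step 34: x=[5.9984] v=[-0.0872]
Step 35: x=[6.0049] v=[0.1297]
First v>=0 after going negative at step 35, time=1.7500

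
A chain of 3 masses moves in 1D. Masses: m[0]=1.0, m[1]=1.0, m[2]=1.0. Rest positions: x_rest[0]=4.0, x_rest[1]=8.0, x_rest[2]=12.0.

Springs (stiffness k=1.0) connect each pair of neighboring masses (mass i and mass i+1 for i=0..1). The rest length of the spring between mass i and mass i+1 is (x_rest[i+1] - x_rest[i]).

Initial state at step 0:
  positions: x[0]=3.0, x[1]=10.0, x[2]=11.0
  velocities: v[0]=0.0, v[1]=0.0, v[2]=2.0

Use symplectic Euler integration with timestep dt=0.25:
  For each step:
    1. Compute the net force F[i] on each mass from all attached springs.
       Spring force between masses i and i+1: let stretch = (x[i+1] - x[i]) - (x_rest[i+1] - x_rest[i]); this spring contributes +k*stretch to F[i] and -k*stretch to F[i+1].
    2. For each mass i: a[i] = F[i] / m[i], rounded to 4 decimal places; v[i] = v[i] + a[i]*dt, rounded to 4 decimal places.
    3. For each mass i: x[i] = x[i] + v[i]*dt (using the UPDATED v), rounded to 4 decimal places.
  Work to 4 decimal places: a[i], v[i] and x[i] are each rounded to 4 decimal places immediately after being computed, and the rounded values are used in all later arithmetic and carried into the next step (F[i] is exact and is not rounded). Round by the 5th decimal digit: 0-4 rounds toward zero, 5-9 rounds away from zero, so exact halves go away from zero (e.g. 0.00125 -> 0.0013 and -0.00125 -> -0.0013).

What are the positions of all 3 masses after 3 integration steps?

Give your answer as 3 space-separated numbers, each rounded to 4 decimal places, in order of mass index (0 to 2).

Step 0: x=[3.0000 10.0000 11.0000] v=[0.0000 0.0000 2.0000]
Step 1: x=[3.1875 9.6250 11.6875] v=[0.7500 -1.5000 2.7500]
Step 2: x=[3.5274 8.9766 12.4961] v=[1.3594 -2.5938 3.2344]
Step 3: x=[3.9578 8.2076 13.3347] v=[1.7217 -3.0762 3.3545]

Answer: 3.9578 8.2076 13.3347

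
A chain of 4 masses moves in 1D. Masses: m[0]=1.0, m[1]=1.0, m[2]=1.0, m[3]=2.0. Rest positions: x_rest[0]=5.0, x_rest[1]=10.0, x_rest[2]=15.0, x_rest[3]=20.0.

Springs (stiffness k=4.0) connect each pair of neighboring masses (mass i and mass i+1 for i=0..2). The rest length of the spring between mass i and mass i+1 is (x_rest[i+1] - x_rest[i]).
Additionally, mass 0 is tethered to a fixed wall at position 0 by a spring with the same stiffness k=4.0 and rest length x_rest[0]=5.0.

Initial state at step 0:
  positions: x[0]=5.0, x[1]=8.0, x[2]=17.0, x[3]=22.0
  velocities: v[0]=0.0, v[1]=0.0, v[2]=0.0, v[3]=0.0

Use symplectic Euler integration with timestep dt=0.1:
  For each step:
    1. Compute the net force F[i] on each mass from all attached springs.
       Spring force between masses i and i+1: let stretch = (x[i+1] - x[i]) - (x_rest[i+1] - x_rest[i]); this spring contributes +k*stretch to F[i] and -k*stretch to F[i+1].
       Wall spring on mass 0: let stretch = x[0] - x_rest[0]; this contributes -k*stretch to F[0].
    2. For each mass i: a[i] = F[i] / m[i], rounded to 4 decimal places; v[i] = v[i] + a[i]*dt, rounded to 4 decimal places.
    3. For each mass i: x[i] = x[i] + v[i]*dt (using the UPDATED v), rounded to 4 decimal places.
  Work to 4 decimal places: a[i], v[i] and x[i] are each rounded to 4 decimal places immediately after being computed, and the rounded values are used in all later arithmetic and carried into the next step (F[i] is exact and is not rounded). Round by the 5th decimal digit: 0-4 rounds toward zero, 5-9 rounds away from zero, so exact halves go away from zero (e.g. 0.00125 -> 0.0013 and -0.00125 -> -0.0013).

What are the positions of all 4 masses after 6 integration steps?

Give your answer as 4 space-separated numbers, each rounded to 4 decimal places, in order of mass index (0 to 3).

Answer: 4.2509 11.3236 14.9682 21.8159

Derivation:
Step 0: x=[5.0000 8.0000 17.0000 22.0000] v=[0.0000 0.0000 0.0000 0.0000]
Step 1: x=[4.9200 8.2400 16.8400 22.0000] v=[-0.8000 2.4000 -1.6000 0.0000]
Step 2: x=[4.7760 8.6912 16.5424 21.9968] v=[-1.4400 4.5120 -2.9760 -0.0320]
Step 3: x=[4.5976 9.2998 16.1489 21.9845] v=[-1.7843 6.0864 -3.9347 -0.1229]
Step 4: x=[4.4234 9.9943 15.7149 21.9555] v=[-1.7425 6.9452 -4.3401 -0.2900]
Step 5: x=[4.2951 10.6948 15.3017 21.9017] v=[-1.2835 7.0051 -4.1321 -0.5381]
Step 6: x=[4.2509 11.3236 14.9682 21.8159] v=[-0.4417 6.2880 -3.3349 -0.8581]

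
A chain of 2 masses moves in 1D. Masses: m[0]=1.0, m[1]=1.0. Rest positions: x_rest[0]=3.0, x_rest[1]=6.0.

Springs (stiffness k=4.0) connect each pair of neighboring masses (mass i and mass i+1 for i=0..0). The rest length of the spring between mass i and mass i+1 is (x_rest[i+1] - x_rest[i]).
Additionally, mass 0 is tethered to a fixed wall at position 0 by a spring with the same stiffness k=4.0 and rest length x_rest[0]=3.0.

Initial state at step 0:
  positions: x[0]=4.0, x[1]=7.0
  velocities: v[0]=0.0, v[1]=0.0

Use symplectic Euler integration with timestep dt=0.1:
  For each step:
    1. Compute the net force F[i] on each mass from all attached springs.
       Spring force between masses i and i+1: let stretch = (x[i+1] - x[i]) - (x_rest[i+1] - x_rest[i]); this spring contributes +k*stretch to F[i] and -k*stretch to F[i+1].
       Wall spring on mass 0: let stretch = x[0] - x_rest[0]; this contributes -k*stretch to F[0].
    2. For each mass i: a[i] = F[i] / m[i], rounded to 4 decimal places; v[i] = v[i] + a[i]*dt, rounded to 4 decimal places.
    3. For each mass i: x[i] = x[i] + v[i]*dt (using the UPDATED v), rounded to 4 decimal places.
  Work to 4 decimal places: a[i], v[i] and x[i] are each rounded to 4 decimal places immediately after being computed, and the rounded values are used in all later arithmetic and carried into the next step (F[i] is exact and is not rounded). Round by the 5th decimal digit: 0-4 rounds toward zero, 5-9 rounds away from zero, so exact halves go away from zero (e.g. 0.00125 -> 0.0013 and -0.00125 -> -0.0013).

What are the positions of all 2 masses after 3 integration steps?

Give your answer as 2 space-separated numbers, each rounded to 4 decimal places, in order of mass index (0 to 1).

Answer: 3.7757 6.9922

Derivation:
Step 0: x=[4.0000 7.0000] v=[0.0000 0.0000]
Step 1: x=[3.9600 7.0000] v=[-0.4000 0.0000]
Step 2: x=[3.8832 6.9984] v=[-0.7680 -0.0160]
Step 3: x=[3.7757 6.9922] v=[-1.0752 -0.0621]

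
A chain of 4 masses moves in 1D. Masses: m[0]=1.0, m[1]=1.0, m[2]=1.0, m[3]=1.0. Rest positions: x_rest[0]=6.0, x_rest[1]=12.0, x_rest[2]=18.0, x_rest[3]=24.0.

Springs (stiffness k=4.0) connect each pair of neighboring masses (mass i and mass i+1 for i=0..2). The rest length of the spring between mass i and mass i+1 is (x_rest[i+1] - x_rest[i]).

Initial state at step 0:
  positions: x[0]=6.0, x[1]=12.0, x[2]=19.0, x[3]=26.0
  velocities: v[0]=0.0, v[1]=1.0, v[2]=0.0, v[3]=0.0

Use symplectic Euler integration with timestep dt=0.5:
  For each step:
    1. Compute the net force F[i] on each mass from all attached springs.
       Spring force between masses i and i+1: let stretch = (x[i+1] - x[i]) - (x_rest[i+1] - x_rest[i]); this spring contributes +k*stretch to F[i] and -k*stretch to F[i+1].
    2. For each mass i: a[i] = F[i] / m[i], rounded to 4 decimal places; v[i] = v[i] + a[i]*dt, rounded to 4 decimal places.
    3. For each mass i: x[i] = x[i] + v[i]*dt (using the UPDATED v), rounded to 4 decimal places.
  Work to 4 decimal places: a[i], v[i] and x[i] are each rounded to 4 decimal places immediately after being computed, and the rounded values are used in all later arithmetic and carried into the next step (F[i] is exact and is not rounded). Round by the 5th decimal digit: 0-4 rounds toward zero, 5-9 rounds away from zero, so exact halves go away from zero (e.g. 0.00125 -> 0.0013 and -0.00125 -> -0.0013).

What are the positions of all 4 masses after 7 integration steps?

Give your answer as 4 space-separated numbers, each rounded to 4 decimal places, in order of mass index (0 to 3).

Step 0: x=[6.0000 12.0000 19.0000 26.0000] v=[0.0000 1.0000 0.0000 0.0000]
Step 1: x=[6.0000 13.5000 19.0000 25.0000] v=[0.0000 3.0000 0.0000 -2.0000]
Step 2: x=[7.5000 13.0000 19.5000 24.0000] v=[3.0000 -1.0000 1.0000 -2.0000]
Step 3: x=[8.5000 13.5000 18.0000 24.5000] v=[2.0000 1.0000 -3.0000 1.0000]
Step 4: x=[8.5000 13.5000 18.5000 24.5000] v=[0.0000 0.0000 1.0000 0.0000]
Step 5: x=[7.5000 13.5000 20.0000 24.5000] v=[-2.0000 0.0000 3.0000 0.0000]
Step 6: x=[6.5000 14.0000 19.5000 26.0000] v=[-2.0000 1.0000 -1.0000 3.0000]
Step 7: x=[7.0000 12.5000 20.0000 27.0000] v=[1.0000 -3.0000 1.0000 2.0000]

Answer: 7.0000 12.5000 20.0000 27.0000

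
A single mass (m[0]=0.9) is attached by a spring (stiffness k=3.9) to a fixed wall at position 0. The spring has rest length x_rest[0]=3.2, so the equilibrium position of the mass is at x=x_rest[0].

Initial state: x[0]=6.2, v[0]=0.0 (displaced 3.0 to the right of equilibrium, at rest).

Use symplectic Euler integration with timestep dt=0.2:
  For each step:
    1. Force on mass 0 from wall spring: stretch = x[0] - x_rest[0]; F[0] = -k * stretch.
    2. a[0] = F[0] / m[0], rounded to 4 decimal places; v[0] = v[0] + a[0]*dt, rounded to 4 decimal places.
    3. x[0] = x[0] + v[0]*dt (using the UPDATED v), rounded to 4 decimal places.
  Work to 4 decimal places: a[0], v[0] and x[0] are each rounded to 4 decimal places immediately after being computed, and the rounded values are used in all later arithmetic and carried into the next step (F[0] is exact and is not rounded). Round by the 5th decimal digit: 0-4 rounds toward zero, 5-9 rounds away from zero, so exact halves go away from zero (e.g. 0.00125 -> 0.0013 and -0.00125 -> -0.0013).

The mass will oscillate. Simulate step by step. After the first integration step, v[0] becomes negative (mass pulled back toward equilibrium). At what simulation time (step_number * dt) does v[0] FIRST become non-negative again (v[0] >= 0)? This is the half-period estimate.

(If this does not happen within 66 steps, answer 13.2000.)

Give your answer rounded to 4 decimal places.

Answer: 1.6000

Derivation:
Step 0: x=[6.2000] v=[0.0000]
Step 1: x=[5.6800] v=[-2.6000]
Step 2: x=[4.7301] v=[-4.7493]
Step 3: x=[3.5150] v=[-6.0754]
Step 4: x=[2.2453] v=[-6.3484]
Step 5: x=[1.1411] v=[-5.5210]
Step 6: x=[0.3938] v=[-3.7366]
Step 7: x=[0.1329] v=[-1.3046]
Step 8: x=[0.4036] v=[1.3536]
First v>=0 after going negative at step 8, time=1.6000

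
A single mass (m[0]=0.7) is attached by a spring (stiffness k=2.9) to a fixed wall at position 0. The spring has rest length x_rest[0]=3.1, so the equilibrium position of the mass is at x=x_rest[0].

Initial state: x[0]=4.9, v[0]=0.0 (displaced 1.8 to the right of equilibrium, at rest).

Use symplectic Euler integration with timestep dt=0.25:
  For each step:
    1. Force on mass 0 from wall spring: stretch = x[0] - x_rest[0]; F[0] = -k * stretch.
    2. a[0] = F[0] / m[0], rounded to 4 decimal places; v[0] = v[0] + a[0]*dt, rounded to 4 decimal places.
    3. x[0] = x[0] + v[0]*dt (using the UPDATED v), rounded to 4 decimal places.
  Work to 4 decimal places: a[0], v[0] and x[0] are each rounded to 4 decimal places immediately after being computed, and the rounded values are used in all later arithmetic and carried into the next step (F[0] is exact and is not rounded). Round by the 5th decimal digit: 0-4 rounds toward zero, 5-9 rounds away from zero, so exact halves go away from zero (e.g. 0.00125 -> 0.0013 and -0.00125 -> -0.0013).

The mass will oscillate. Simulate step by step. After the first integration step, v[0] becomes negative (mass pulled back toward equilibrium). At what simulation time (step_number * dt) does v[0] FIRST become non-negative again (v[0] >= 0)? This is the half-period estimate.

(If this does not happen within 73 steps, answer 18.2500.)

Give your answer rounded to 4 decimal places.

Answer: 1.7500

Derivation:
Step 0: x=[4.9000] v=[0.0000]
Step 1: x=[4.4339] v=[-1.8643]
Step 2: x=[3.6224] v=[-3.2459]
Step 3: x=[2.6757] v=[-3.7870]
Step 4: x=[1.8388] v=[-3.3476]
Step 5: x=[1.3285] v=[-2.0414]
Step 6: x=[1.2769] v=[-0.2066]
Step 7: x=[1.6973] v=[1.6816]
First v>=0 after going negative at step 7, time=1.7500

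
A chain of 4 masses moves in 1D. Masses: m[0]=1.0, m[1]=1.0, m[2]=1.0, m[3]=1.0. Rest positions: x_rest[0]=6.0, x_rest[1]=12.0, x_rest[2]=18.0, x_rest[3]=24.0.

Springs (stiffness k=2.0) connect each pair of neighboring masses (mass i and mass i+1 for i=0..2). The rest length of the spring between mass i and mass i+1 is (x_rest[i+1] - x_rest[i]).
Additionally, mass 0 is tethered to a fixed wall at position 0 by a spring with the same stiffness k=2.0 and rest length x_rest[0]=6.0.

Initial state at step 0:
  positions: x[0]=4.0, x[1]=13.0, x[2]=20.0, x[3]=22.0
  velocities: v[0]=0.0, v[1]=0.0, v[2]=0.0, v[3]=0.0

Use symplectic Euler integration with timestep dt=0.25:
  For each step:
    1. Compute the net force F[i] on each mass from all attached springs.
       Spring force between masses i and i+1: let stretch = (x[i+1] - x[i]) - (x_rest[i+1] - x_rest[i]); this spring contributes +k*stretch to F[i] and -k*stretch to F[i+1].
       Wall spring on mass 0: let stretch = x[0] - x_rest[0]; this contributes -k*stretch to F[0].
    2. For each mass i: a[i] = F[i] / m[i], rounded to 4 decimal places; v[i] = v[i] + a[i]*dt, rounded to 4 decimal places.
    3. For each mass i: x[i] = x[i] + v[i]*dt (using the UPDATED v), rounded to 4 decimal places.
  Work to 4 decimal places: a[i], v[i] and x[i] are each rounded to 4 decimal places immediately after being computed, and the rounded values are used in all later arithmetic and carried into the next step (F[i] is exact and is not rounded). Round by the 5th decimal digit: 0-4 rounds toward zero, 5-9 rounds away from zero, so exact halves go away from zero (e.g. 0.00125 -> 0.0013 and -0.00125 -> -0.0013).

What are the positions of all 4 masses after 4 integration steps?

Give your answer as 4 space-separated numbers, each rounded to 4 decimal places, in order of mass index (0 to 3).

Step 0: x=[4.0000 13.0000 20.0000 22.0000] v=[0.0000 0.0000 0.0000 0.0000]
Step 1: x=[4.6250 12.7500 19.3750 22.5000] v=[2.5000 -1.0000 -2.5000 2.0000]
Step 2: x=[5.6875 12.3125 18.3125 23.3594] v=[4.2500 -1.7500 -4.2500 3.4375]
Step 3: x=[6.8672 11.7969 17.1309 24.3379] v=[4.7188 -2.0625 -4.7266 3.9141]
Step 4: x=[7.8047 11.3318 16.1834 25.1656] v=[3.7501 -1.8604 -3.7901 3.3106]

Answer: 7.8047 11.3318 16.1834 25.1656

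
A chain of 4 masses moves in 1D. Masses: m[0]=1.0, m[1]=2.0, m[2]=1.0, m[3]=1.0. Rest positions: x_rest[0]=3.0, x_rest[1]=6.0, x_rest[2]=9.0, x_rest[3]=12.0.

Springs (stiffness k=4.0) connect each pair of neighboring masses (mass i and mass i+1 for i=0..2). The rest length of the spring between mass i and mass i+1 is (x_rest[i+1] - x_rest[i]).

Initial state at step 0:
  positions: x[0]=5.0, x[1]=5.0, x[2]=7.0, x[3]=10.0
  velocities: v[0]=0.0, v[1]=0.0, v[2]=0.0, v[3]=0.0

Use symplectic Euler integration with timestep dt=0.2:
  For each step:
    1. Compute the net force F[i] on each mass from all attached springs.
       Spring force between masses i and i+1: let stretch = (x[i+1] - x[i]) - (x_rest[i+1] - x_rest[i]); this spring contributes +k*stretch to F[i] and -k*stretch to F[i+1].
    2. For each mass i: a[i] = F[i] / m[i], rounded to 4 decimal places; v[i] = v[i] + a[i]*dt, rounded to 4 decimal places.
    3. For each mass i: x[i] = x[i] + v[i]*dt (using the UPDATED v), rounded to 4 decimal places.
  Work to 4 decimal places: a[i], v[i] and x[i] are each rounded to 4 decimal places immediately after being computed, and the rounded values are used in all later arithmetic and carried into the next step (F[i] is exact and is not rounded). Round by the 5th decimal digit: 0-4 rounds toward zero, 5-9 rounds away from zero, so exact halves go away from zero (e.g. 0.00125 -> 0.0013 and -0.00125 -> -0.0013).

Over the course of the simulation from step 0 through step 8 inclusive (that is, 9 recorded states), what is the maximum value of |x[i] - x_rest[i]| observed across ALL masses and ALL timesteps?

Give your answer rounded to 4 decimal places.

Step 0: x=[5.0000 5.0000 7.0000 10.0000] v=[0.0000 0.0000 0.0000 0.0000]
Step 1: x=[4.5200 5.1600 7.1600 10.0000] v=[-2.4000 0.8000 0.8000 0.0000]
Step 2: x=[3.6624 5.4288 7.4544 10.0256] v=[-4.2880 1.3440 1.4720 0.1280]
Step 3: x=[2.6074 5.7183 7.8361 10.1198] v=[-5.2749 1.4477 1.9085 0.4710]
Step 4: x=[1.5702 5.9284 8.2443 10.3286] v=[-5.1862 1.0505 2.0412 1.0440]
Step 5: x=[0.7503 5.9751 8.6155 10.6839] v=[-4.0996 0.2336 1.8559 1.7766]
Step 6: x=[0.2863 5.8151 8.8952 11.1883] v=[-2.3198 -0.8002 1.3983 2.5219]
Step 7: x=[0.2269 5.4592 9.0489 11.8058] v=[-0.2968 -1.7797 0.7687 3.0874]
Step 8: x=[0.5247 4.9719 9.0694 12.4622] v=[1.4890 -2.4367 0.1025 3.2819]
Max displacement = 2.7731

Answer: 2.7731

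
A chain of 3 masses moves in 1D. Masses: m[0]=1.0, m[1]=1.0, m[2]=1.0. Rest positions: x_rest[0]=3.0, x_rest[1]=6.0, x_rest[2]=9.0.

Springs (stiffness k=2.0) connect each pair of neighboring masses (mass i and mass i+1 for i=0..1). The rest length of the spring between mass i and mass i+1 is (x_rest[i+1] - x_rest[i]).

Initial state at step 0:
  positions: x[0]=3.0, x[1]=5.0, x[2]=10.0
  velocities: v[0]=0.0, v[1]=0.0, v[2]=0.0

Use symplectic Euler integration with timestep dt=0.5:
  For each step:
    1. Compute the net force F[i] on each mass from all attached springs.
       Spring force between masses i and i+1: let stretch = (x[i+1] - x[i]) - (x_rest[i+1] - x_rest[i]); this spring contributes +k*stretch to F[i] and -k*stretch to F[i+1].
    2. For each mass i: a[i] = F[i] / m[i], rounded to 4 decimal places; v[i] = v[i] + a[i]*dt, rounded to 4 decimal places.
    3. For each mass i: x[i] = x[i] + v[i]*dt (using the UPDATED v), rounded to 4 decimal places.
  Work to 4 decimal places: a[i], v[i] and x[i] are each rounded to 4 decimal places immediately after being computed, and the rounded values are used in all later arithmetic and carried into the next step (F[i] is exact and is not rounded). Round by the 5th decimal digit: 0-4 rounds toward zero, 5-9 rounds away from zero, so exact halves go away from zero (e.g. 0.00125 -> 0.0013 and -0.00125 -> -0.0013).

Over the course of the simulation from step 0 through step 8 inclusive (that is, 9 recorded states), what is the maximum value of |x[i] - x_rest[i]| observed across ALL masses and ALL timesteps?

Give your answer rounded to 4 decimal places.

Step 0: x=[3.0000 5.0000 10.0000] v=[0.0000 0.0000 0.0000]
Step 1: x=[2.5000 6.5000 9.0000] v=[-1.0000 3.0000 -2.0000]
Step 2: x=[2.5000 7.2500 8.2500] v=[0.0000 1.5000 -1.5000]
Step 3: x=[3.3750 6.1250 8.5000] v=[1.7500 -2.2500 0.5000]
Step 4: x=[4.1250 4.8125 9.0625] v=[1.5000 -2.6250 1.1250]
Step 5: x=[3.7188 5.2813 9.0000] v=[-0.8125 0.9375 -0.1250]
Step 6: x=[2.5938 6.8282 8.5782] v=[-2.2500 3.0937 -0.8437]
Step 7: x=[2.0860 7.1329 8.7814] v=[-1.0156 0.6093 0.4063]
Step 8: x=[2.6017 5.7384 9.6603] v=[1.0313 -2.7891 1.7578]
Max displacement = 1.2500

Answer: 1.2500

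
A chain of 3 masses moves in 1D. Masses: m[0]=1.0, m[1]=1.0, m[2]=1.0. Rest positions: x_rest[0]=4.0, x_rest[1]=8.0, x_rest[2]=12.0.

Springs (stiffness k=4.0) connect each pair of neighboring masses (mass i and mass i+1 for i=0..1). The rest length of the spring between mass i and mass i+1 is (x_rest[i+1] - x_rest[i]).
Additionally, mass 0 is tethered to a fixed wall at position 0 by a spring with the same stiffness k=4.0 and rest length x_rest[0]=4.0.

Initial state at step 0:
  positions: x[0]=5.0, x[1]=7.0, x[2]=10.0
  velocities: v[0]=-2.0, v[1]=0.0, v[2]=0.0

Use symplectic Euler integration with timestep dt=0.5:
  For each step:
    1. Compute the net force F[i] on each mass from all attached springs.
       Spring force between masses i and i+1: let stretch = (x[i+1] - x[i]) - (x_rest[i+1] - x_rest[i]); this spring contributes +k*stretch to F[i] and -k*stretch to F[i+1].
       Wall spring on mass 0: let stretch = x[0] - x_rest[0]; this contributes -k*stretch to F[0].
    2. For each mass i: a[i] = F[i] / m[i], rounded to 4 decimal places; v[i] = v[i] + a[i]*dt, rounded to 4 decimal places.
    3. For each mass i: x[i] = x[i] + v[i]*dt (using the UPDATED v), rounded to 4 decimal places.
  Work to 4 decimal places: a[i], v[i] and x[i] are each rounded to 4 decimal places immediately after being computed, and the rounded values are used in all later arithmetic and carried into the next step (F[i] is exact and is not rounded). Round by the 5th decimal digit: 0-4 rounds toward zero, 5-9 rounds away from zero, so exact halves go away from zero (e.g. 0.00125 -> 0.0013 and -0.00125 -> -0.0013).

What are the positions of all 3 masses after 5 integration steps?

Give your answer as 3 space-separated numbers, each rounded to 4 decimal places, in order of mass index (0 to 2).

Answer: 6.0000 7.0000 13.0000

Derivation:
Step 0: x=[5.0000 7.0000 10.0000] v=[-2.0000 0.0000 0.0000]
Step 1: x=[1.0000 8.0000 11.0000] v=[-8.0000 2.0000 2.0000]
Step 2: x=[3.0000 5.0000 13.0000] v=[4.0000 -6.0000 4.0000]
Step 3: x=[4.0000 8.0000 11.0000] v=[2.0000 6.0000 -4.0000]
Step 4: x=[5.0000 10.0000 10.0000] v=[2.0000 4.0000 -2.0000]
Step 5: x=[6.0000 7.0000 13.0000] v=[2.0000 -6.0000 6.0000]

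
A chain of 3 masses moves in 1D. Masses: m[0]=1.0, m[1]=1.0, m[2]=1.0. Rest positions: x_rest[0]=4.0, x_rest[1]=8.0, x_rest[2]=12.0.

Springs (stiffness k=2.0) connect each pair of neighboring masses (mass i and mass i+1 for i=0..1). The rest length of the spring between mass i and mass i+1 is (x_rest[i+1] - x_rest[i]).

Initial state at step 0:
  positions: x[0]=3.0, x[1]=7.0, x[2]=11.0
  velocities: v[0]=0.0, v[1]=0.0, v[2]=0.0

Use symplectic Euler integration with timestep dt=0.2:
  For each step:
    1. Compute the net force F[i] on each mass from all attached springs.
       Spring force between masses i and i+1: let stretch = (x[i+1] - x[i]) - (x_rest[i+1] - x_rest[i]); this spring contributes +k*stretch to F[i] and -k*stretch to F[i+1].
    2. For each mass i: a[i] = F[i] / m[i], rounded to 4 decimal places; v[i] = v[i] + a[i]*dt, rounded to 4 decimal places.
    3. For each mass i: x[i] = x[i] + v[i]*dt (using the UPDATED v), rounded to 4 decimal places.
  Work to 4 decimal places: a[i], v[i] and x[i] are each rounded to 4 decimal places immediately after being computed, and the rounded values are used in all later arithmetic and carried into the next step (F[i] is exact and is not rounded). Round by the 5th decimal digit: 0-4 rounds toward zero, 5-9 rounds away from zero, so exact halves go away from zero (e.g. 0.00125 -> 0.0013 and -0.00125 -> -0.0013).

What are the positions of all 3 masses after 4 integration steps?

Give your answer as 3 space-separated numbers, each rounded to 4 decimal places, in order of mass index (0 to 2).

Step 0: x=[3.0000 7.0000 11.0000] v=[0.0000 0.0000 0.0000]
Step 1: x=[3.0000 7.0000 11.0000] v=[0.0000 0.0000 0.0000]
Step 2: x=[3.0000 7.0000 11.0000] v=[0.0000 0.0000 0.0000]
Step 3: x=[3.0000 7.0000 11.0000] v=[0.0000 0.0000 0.0000]
Step 4: x=[3.0000 7.0000 11.0000] v=[0.0000 0.0000 0.0000]

Answer: 3.0000 7.0000 11.0000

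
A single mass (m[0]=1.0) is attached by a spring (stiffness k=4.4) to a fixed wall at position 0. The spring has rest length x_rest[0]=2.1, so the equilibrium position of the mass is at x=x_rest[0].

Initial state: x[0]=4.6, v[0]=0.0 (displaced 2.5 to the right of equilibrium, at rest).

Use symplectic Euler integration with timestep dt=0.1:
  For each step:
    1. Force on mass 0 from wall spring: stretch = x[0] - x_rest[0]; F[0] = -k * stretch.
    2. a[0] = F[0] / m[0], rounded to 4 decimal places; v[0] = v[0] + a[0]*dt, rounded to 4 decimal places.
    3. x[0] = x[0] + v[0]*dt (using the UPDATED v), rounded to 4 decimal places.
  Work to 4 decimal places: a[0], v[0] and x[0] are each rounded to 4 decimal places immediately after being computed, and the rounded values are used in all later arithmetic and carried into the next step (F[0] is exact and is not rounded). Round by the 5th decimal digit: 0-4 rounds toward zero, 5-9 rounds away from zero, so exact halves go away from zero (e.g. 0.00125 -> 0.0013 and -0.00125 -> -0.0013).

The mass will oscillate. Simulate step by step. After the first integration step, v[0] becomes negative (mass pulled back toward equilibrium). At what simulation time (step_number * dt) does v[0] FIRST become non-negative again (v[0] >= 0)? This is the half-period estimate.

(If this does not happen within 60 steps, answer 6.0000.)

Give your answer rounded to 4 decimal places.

Step 0: x=[4.6000] v=[0.0000]
Step 1: x=[4.4900] v=[-1.1000]
Step 2: x=[4.2748] v=[-2.1516]
Step 3: x=[3.9640] v=[-3.1085]
Step 4: x=[3.5711] v=[-3.9287]
Step 5: x=[3.1135] v=[-4.5760]
Step 6: x=[2.6113] v=[-5.0219]
Step 7: x=[2.0866] v=[-5.2469]
Step 8: x=[1.5625] v=[-5.2410]
Step 9: x=[1.0621] v=[-5.0045]
Step 10: x=[0.6073] v=[-4.5478]
Step 11: x=[0.2182] v=[-3.8910]
Step 12: x=[-0.0881] v=[-3.0630]
Step 13: x=[-0.2981] v=[-2.1002]
Step 14: x=[-0.4026] v=[-1.0450]
Step 15: x=[-0.3970] v=[0.0561]
First v>=0 after going negative at step 15, time=1.5000

Answer: 1.5000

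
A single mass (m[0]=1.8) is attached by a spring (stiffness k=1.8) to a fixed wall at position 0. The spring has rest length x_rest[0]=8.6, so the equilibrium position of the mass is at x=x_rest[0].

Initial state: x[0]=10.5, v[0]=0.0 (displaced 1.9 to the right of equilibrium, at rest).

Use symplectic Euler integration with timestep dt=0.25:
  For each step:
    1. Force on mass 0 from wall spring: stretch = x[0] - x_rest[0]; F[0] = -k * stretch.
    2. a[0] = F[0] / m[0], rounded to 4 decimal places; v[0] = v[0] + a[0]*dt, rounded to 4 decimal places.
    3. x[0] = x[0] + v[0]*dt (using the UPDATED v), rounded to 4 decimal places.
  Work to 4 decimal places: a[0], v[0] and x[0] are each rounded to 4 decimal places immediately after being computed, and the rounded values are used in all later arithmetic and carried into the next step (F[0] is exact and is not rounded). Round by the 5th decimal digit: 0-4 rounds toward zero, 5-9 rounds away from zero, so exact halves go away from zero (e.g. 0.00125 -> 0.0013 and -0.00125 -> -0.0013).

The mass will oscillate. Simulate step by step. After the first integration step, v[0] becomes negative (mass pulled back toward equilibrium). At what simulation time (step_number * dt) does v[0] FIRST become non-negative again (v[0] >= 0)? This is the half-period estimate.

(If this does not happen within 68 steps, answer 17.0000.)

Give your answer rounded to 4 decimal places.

Step 0: x=[10.5000] v=[0.0000]
Step 1: x=[10.3813] v=[-0.4750]
Step 2: x=[10.1512] v=[-0.9203]
Step 3: x=[9.8242] v=[-1.3081]
Step 4: x=[9.4207] v=[-1.6142]
Step 5: x=[8.9659] v=[-1.8194]
Step 6: x=[8.4882] v=[-1.9109]
Step 7: x=[8.0175] v=[-1.8830]
Step 8: x=[7.5832] v=[-1.7374]
Step 9: x=[7.2124] v=[-1.4832]
Step 10: x=[6.9283] v=[-1.1363]
Step 11: x=[6.7487] v=[-0.7184]
Step 12: x=[6.6848] v=[-0.2556]
Step 13: x=[6.7406] v=[0.2232]
First v>=0 after going negative at step 13, time=3.2500

Answer: 3.2500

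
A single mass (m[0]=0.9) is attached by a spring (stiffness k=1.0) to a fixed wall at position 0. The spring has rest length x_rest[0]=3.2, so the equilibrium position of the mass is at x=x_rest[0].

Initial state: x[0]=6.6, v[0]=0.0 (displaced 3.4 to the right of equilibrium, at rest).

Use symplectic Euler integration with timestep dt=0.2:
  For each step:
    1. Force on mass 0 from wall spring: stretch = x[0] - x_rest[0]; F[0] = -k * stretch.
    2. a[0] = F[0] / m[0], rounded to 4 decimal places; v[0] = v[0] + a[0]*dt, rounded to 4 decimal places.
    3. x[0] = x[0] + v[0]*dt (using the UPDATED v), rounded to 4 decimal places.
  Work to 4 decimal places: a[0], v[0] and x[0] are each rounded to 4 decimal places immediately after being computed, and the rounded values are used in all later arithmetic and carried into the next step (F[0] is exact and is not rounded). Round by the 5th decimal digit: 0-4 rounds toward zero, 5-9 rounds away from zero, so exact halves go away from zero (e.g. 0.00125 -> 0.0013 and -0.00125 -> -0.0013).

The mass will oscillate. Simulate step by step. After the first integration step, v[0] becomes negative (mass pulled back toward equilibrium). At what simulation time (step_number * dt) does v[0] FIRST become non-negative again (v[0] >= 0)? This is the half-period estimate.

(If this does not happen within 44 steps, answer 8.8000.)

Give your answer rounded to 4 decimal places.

Step 0: x=[6.6000] v=[0.0000]
Step 1: x=[6.4489] v=[-0.7556]
Step 2: x=[6.1534] v=[-1.4776]
Step 3: x=[5.7266] v=[-2.1339]
Step 4: x=[5.1875] v=[-2.6954]
Step 5: x=[4.5601] v=[-3.1371]
Step 6: x=[3.8722] v=[-3.4393]
Step 7: x=[3.1545] v=[-3.5887]
Step 8: x=[2.4388] v=[-3.5786]
Step 9: x=[1.7569] v=[-3.4094]
Step 10: x=[1.1392] v=[-3.0887]
Step 11: x=[0.6131] v=[-2.6307]
Step 12: x=[0.2019] v=[-2.0558]
Step 13: x=[-0.0760] v=[-1.3896]
Step 14: x=[-0.2083] v=[-0.6616]
Step 15: x=[-0.1891] v=[0.0958]
First v>=0 after going negative at step 15, time=3.0000

Answer: 3.0000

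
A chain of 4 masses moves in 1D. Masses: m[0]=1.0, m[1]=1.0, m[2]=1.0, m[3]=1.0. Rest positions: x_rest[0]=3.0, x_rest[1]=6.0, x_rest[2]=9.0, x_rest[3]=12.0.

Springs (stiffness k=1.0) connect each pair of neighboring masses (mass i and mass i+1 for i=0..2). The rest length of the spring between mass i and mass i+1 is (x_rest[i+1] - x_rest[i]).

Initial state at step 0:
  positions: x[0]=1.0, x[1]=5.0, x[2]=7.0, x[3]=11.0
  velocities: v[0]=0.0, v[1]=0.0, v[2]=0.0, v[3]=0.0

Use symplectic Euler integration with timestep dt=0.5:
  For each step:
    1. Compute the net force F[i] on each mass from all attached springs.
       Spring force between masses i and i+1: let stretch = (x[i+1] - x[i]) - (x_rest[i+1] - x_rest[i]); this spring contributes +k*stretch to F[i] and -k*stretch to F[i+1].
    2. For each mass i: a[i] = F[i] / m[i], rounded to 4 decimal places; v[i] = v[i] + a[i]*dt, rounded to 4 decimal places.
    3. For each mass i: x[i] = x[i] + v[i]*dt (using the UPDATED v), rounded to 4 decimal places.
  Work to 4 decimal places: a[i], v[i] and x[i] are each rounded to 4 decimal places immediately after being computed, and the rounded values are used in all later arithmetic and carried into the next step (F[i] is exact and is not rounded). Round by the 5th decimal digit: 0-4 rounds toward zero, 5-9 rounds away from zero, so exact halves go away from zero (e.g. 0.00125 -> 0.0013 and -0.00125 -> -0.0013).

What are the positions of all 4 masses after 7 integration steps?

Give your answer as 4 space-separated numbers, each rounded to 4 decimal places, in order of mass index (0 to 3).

Answer: 1.5758 5.0148 6.9855 10.4244

Derivation:
Step 0: x=[1.0000 5.0000 7.0000 11.0000] v=[0.0000 0.0000 0.0000 0.0000]
Step 1: x=[1.2500 4.5000 7.5000 10.7500] v=[0.5000 -1.0000 1.0000 -0.5000]
Step 2: x=[1.5625 3.9375 8.0625 10.4375] v=[0.6250 -1.1250 1.1250 -0.6250]
Step 3: x=[1.7188 3.8125 8.1875 10.2813] v=[0.3125 -0.2500 0.2500 -0.3125]
Step 4: x=[1.6485 4.2579 7.7422 10.3516] v=[-0.1407 0.8907 -0.8906 0.1406]
Step 5: x=[1.4805 4.9220 7.0782 10.5196] v=[-0.3360 1.3282 -1.3281 0.3359]
Step 6: x=[1.4229 5.2648 6.7355 10.5772] v=[-0.1153 0.6856 -0.6855 0.1152]
Step 7: x=[1.5758 5.0148 6.9855 10.4244] v=[0.3057 -0.5000 0.5000 -0.3057]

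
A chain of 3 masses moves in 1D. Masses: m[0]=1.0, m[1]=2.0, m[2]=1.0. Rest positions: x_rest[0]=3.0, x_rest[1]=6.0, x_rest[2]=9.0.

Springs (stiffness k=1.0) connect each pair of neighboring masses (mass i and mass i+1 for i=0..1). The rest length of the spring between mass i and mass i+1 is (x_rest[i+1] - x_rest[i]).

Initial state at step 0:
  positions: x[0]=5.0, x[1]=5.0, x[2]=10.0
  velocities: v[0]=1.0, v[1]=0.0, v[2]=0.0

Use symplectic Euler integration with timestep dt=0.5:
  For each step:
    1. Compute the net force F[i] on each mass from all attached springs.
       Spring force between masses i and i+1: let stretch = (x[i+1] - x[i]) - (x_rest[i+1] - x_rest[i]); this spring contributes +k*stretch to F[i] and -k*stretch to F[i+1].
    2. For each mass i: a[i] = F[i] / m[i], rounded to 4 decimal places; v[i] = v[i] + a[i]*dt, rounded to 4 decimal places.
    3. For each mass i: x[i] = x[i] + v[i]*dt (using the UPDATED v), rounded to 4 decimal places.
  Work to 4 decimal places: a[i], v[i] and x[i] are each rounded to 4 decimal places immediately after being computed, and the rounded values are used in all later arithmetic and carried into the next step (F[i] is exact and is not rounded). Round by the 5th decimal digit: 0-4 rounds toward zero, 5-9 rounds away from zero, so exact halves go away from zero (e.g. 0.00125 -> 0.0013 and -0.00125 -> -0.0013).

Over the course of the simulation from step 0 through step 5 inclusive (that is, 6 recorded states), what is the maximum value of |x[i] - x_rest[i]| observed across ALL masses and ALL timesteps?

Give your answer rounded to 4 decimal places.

Step 0: x=[5.0000 5.0000 10.0000] v=[1.0000 0.0000 0.0000]
Step 1: x=[4.7500 5.6250 9.5000] v=[-0.5000 1.2500 -1.0000]
Step 2: x=[3.9688 6.6250 8.7813] v=[-1.5625 2.0000 -1.4375]
Step 3: x=[3.1016 7.5625 8.2735] v=[-1.7344 1.8750 -1.0157]
Step 4: x=[2.5996 8.0313 8.3379] v=[-1.0040 0.9375 0.1288]
Step 5: x=[2.7056 7.8594 9.0757] v=[0.2119 -0.3438 1.4755]
Max displacement = 2.0313

Answer: 2.0313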